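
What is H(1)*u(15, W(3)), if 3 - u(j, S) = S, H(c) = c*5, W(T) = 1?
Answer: 10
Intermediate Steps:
H(c) = 5*c
u(j, S) = 3 - S
H(1)*u(15, W(3)) = (5*1)*(3 - 1*1) = 5*(3 - 1) = 5*2 = 10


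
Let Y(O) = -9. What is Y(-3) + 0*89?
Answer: -9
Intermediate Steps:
Y(-3) + 0*89 = -9 + 0*89 = -9 + 0 = -9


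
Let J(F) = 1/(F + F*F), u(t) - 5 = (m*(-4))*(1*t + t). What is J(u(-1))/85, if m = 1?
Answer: 1/15470 ≈ 6.4641e-5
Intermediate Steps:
u(t) = 5 - 8*t (u(t) = 5 + (1*(-4))*(1*t + t) = 5 - 4*(t + t) = 5 - 8*t)
J(F) = 1/(F + F²)
J(u(-1))/85 = (1/((5 - 8*(-1))*(1 + (5 - 8*(-1)))))/85 = (1/((5 + 8)*(1 + (5 + 8))))*(1/85) = (1/(13*(1 + 13)))*(1/85) = ((1/13)/14)*(1/85) = ((1/13)*(1/14))*(1/85) = (1/182)*(1/85) = 1/15470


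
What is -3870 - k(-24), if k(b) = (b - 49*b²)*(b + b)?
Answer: -1359774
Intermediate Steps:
k(b) = 2*b*(b - 49*b²) (k(b) = (b - 49*b²)*(2*b) = 2*b*(b - 49*b²))
-3870 - k(-24) = -3870 - (-24)²*(2 - 98*(-24)) = -3870 - 576*(2 + 2352) = -3870 - 576*2354 = -3870 - 1*1355904 = -3870 - 1355904 = -1359774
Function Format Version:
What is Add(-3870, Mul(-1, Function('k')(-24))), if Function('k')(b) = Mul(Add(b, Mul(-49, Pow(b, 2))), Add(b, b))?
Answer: -1359774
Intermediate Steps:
Function('k')(b) = Mul(2, b, Add(b, Mul(-49, Pow(b, 2)))) (Function('k')(b) = Mul(Add(b, Mul(-49, Pow(b, 2))), Mul(2, b)) = Mul(2, b, Add(b, Mul(-49, Pow(b, 2)))))
Add(-3870, Mul(-1, Function('k')(-24))) = Add(-3870, Mul(-1, Mul(Pow(-24, 2), Add(2, Mul(-98, -24))))) = Add(-3870, Mul(-1, Mul(576, Add(2, 2352)))) = Add(-3870, Mul(-1, Mul(576, 2354))) = Add(-3870, Mul(-1, 1355904)) = Add(-3870, -1355904) = -1359774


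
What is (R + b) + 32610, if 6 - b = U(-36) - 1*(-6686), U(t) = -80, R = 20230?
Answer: 46240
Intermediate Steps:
b = -6600 (b = 6 - (-80 - 1*(-6686)) = 6 - (-80 + 6686) = 6 - 1*6606 = 6 - 6606 = -6600)
(R + b) + 32610 = (20230 - 6600) + 32610 = 13630 + 32610 = 46240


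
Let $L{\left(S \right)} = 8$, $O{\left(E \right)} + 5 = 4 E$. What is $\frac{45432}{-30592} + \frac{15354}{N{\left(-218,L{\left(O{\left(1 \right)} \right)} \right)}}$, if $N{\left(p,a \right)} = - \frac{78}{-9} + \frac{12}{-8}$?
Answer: $\frac{352037979}{164432} \approx 2140.9$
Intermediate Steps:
$O{\left(E \right)} = -5 + 4 E$
$N{\left(p,a \right)} = \frac{43}{6}$ ($N{\left(p,a \right)} = \left(-78\right) \left(- \frac{1}{9}\right) + 12 \left(- \frac{1}{8}\right) = \frac{26}{3} - \frac{3}{2} = \frac{43}{6}$)
$\frac{45432}{-30592} + \frac{15354}{N{\left(-218,L{\left(O{\left(1 \right)} \right)} \right)}} = \frac{45432}{-30592} + \frac{15354}{\frac{43}{6}} = 45432 \left(- \frac{1}{30592}\right) + 15354 \cdot \frac{6}{43} = - \frac{5679}{3824} + \frac{92124}{43} = \frac{352037979}{164432}$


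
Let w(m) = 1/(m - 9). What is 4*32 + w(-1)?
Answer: 1279/10 ≈ 127.90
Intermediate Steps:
w(m) = 1/(-9 + m)
4*32 + w(-1) = 4*32 + 1/(-9 - 1) = 128 + 1/(-10) = 128 - ⅒ = 1279/10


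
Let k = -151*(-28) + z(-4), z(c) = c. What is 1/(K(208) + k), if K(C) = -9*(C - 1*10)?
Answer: 1/2442 ≈ 0.00040950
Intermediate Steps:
K(C) = 90 - 9*C (K(C) = -9*(C - 10) = -9*(-10 + C) = 90 - 9*C)
k = 4224 (k = -151*(-28) - 4 = 4228 - 4 = 4224)
1/(K(208) + k) = 1/((90 - 9*208) + 4224) = 1/((90 - 1872) + 4224) = 1/(-1782 + 4224) = 1/2442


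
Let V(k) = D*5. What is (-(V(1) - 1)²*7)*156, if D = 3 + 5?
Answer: -1660932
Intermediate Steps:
D = 8
V(k) = 40 (V(k) = 8*5 = 40)
(-(V(1) - 1)²*7)*156 = (-(40 - 1)²*7)*156 = (-1*39²*7)*156 = (-1*1521*7)*156 = -1521*7*156 = -10647*156 = -1660932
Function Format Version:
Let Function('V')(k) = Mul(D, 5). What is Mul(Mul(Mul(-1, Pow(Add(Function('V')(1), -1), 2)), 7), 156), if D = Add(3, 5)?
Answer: -1660932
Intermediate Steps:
D = 8
Function('V')(k) = 40 (Function('V')(k) = Mul(8, 5) = 40)
Mul(Mul(Mul(-1, Pow(Add(Function('V')(1), -1), 2)), 7), 156) = Mul(Mul(Mul(-1, Pow(Add(40, -1), 2)), 7), 156) = Mul(Mul(Mul(-1, Pow(39, 2)), 7), 156) = Mul(Mul(Mul(-1, 1521), 7), 156) = Mul(Mul(-1521, 7), 156) = Mul(-10647, 156) = -1660932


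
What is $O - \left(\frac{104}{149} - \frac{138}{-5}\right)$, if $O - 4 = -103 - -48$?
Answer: $- \frac{59077}{745} \approx -79.298$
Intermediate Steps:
$O = -51$ ($O = 4 - 55 = -51$)
$O - \left(\frac{104}{149} - \frac{138}{-5}\right) = -51 - \left(\frac{104}{149} - \frac{138}{-5}\right) = -51 - \left(104 \cdot \frac{1}{149} - - \frac{138}{5}\right) = -51 - \left(\frac{104}{149} + \frac{138}{5}\right) = -51 - \frac{21082}{745} = - \frac{59077}{745}$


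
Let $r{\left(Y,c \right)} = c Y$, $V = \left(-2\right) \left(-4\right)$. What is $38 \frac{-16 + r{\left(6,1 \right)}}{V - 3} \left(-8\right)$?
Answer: $608$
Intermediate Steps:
$V = 8$
$r{\left(Y,c \right)} = Y c$
$38 \frac{-16 + r{\left(6,1 \right)}}{V - 3} \left(-8\right) = 38 \frac{-16 + 6 \cdot 1}{8 - 3} \left(-8\right) = 38 \frac{-16 + 6}{5} \left(-8\right) = 38 \left(\left(-10\right) \frac{1}{5}\right) \left(-8\right) = 38 \left(-2\right) \left(-8\right) = \left(-76\right) \left(-8\right) = 608$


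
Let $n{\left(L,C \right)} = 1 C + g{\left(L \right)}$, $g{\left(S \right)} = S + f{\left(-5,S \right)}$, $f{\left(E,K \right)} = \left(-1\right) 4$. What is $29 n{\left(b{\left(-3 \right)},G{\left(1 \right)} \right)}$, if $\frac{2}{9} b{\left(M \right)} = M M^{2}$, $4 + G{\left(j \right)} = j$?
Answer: $- \frac{7453}{2} \approx -3726.5$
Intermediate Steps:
$f{\left(E,K \right)} = -4$
$G{\left(j \right)} = -4 + j$
$b{\left(M \right)} = \frac{9 M^{3}}{2}$ ($b{\left(M \right)} = \frac{9 M M^{2}}{2} = \frac{9 M^{3}}{2}$)
$g{\left(S \right)} = -4 + S$ ($g{\left(S \right)} = S - 4 = -4 + S$)
$n{\left(L,C \right)} = -4 + C + L$ ($n{\left(L,C \right)} = 1 C + \left(-4 + L\right) = C + \left(-4 + L\right) = -4 + C + L$)
$29 n{\left(b{\left(-3 \right)},G{\left(1 \right)} \right)} = 29 \left(-4 + \left(-4 + 1\right) + \frac{9 \left(-3\right)^{3}}{2}\right) = 29 \left(-4 - 3 + \frac{9}{2} \left(-27\right)\right) = 29 \left(-4 - 3 - \frac{243}{2}\right) = 29 \left(- \frac{257}{2}\right) = - \frac{7453}{2}$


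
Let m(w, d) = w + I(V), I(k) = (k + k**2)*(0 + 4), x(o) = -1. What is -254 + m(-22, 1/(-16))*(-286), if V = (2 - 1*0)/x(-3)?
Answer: 3750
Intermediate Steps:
V = -2 (V = (2 - 1*0)/(-1) = (2 + 0)*(-1) = 2*(-1) = -2)
I(k) = 4*k + 4*k**2 (I(k) = (k + k**2)*4 = 4*k + 4*k**2)
m(w, d) = 8 + w (m(w, d) = w + 4*(-2)*(1 - 2) = w + 4*(-2)*(-1) = w + 8 = 8 + w)
-254 + m(-22, 1/(-16))*(-286) = -254 + (8 - 22)*(-286) = -254 - 14*(-286) = -254 + 4004 = 3750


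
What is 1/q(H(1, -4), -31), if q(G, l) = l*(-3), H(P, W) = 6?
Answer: 1/93 ≈ 0.010753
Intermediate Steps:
q(G, l) = -3*l
1/q(H(1, -4), -31) = 1/(-3*(-31)) = 1/93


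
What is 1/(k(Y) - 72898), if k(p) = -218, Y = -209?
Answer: -1/73116 ≈ -1.3677e-5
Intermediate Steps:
1/(k(Y) - 72898) = 1/(-218 - 72898) = 1/(-73116) = -1/73116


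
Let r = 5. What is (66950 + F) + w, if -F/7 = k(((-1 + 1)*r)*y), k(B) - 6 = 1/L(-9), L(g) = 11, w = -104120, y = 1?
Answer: -409339/11 ≈ -37213.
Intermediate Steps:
k(B) = 67/11 (k(B) = 6 + 1/11 = 67/11)
F = -469/11 (F = -7*67/11 = -469/11 ≈ -42.636)
(66950 + F) + w = (66950 - 469/11) - 104120 = 735981/11 - 104120 = -409339/11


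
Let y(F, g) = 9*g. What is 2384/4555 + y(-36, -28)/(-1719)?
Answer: 582884/870005 ≈ 0.66998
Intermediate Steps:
2384/4555 + y(-36, -28)/(-1719) = 2384/4555 + (9*(-28))/(-1719) = 2384*(1/4555) - 252*(-1/1719) = 2384/4555 + 28/191 = 582884/870005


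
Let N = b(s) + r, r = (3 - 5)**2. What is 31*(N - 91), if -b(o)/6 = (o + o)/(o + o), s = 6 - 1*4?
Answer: -2883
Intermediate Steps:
s = 2 (s = 6 - 4 = 2)
r = 4 (r = (-2)**2 = 4)
b(o) = -6 (b(o) = -6*(o + o)/(o + o) = -6*2*o/(2*o) = -6*2*o*1/(2*o) = -6*1 = -6)
N = -2 (N = -6 + 4 = -2)
31*(N - 91) = 31*(-2 - 91) = 31*(-93) = -2883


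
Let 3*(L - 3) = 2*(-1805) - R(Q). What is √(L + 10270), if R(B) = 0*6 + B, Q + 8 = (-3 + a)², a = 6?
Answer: 2*√20406/3 ≈ 95.233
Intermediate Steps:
Q = 1 (Q = -8 + (-3 + 6)² = -8 + 3² = -8 + 9 = 1)
R(B) = B (R(B) = 0 + B = B)
L = -3602/3 (L = 3 + (2*(-1805) - 1*1)/3 = 3 + (-3610 - 1)/3 = 3 + (⅓)*(-3611) = 3 - 3611/3 = -3602/3 ≈ -1200.7)
√(L + 10270) = √(-3602/3 + 10270) = √(27208/3) = 2*√20406/3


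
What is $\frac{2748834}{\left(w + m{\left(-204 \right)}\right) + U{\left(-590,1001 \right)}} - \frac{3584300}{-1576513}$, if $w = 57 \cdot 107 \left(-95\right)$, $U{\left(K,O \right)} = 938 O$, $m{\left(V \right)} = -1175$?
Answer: $\frac{255365232511}{25679820257} \approx 9.9442$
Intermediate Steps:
$w = -579405$ ($w = 6099 \left(-95\right) = -579405$)
$\frac{2748834}{\left(w + m{\left(-204 \right)}\right) + U{\left(-590,1001 \right)}} - \frac{3584300}{-1576513} = \frac{2748834}{\left(-579405 - 1175\right) + 938 \cdot 1001} - \frac{3584300}{-1576513} = \frac{2748834}{-580580 + 938938} - - \frac{3584300}{1576513} = \frac{2748834}{358358} + \frac{3584300}{1576513} = 2748834 \cdot \frac{1}{358358} + \frac{3584300}{1576513} = \frac{124947}{16289} + \frac{3584300}{1576513} = \frac{255365232511}{25679820257}$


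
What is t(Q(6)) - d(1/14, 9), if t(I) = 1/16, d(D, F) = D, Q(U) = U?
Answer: -1/112 ≈ -0.0089286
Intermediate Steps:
t(I) = 1/16
t(Q(6)) - d(1/14, 9) = 1/16 - 1/14 = -1/112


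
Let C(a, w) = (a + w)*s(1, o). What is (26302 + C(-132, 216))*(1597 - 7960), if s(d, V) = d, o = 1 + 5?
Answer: -167894118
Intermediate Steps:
o = 6
C(a, w) = a + w (C(a, w) = (a + w)*1 = a + w)
(26302 + C(-132, 216))*(1597 - 7960) = (26302 + (-132 + 216))*(1597 - 7960) = (26302 + 84)*(-6363) = 26386*(-6363) = -167894118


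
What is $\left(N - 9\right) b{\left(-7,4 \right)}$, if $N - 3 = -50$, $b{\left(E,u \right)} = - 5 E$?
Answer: $-1960$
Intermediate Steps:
$N = -47$ ($N = 3 - 50 = -47$)
$\left(N - 9\right) b{\left(-7,4 \right)} = \left(-47 - 9\right) \left(\left(-5\right) \left(-7\right)\right) = \left(-56\right) 35 = -1960$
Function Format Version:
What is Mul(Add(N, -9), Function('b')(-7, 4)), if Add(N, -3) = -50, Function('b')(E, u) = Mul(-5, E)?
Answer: -1960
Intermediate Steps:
N = -47 (N = Add(3, -50) = -47)
Mul(Add(N, -9), Function('b')(-7, 4)) = Mul(Add(-47, -9), Mul(-5, -7)) = Mul(-56, 35) = -1960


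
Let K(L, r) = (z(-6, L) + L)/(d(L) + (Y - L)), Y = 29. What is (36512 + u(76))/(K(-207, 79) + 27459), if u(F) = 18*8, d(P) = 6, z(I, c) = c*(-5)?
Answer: 4435376/3322953 ≈ 1.3348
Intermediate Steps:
z(I, c) = -5*c
K(L, r) = -4*L/(35 - L) (K(L, r) = (-5*L + L)/(6 + (29 - L)) = (-4*L)/(35 - L) = -4*L/(35 - L))
u(F) = 144
(36512 + u(76))/(K(-207, 79) + 27459) = (36512 + 144)/(4*(-207)/(-35 - 207) + 27459) = 36656/(4*(-207)/(-242) + 27459) = 36656/(4*(-207)*(-1/242) + 27459) = 36656/(414/121 + 27459) = 36656/(3322953/121) = 36656*(121/3322953) = 4435376/3322953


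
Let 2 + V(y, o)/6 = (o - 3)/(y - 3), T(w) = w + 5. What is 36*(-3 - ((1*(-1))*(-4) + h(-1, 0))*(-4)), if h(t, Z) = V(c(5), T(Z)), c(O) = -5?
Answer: -1476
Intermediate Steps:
T(w) = 5 + w
V(y, o) = -12 + 6*(-3 + o)/(-3 + y) (V(y, o) = -12 + 6*((o - 3)/(y - 3)) = -12 + 6*((-3 + o)/(-3 + y)) = -12 + 6*(-3 + o)/(-3 + y))
h(t, Z) = -27/2 - 3*Z/4 (h(t, Z) = 6*(3 + (5 + Z) - 2*(-5))/(-3 - 5) = 6*(3 + (5 + Z) + 10)/(-8) = 6*(-1/8)*(18 + Z) = -27/2 - 3*Z/4)
36*(-3 - ((1*(-1))*(-4) + h(-1, 0))*(-4)) = 36*(-3 - ((1*(-1))*(-4) + (-27/2 - 3/4*0))*(-4)) = 36*(-3 - (-1*(-4) + (-27/2 + 0))*(-4)) = 36*(-3 - (4 - 27/2)*(-4)) = 36*(-3 - (-19)*(-4)/2) = 36*(-3 - 1*38) = 36*(-3 - 38) = 36*(-41) = -1476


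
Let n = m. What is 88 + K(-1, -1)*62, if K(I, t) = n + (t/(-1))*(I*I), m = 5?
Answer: 460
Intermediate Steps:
n = 5
K(I, t) = 5 - t*I² (K(I, t) = 5 + (t/(-1))*(I*I) = 5 + (t*(-1))*I² = 5 + (-t)*I² = 5 - t*I²)
88 + K(-1, -1)*62 = 88 + (5 - 1*(-1)*(-1)²)*62 = 88 + (5 - 1*(-1)*1)*62 = 88 + (5 + 1)*62 = 88 + 6*62 = 88 + 372 = 460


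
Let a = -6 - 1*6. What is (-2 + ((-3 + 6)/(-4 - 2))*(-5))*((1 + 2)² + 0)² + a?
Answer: 57/2 ≈ 28.500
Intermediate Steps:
a = -12 (a = -6 - 6 = -12)
(-2 + ((-3 + 6)/(-4 - 2))*(-5))*((1 + 2)² + 0)² + a = (-2 + ((-3 + 6)/(-4 - 2))*(-5))*((1 + 2)² + 0)² - 12 = (-2 + (3/(-6))*(-5))*(3² + 0)² - 12 = (-2 + (3*(-⅙))*(-5))*(9 + 0)² - 12 = (-2 - ½*(-5))*9² - 12 = (-2 + 5/2)*81 - 12 = (½)*81 - 12 = 81/2 - 12 = 57/2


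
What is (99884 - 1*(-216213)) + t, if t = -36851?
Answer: 279246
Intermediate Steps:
(99884 - 1*(-216213)) + t = (99884 - 1*(-216213)) - 36851 = (99884 + 216213) - 36851 = 316097 - 36851 = 279246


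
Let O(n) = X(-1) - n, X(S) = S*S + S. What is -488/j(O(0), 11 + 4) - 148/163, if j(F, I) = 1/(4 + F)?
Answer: -318324/163 ≈ -1952.9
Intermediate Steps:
X(S) = S + S² (X(S) = S² + S = S + S²)
O(n) = -n (O(n) = -(1 - 1) - n = -1*0 - n = 0 - n = -n)
-488/j(O(0), 11 + 4) - 148/163 = -488/(1/(4 - 1*0)) - 148/163 = -488/(1/(4 + 0)) - 148*1/163 = -488/(1/4) - 148/163 = -488/¼ - 148/163 = -488*4 - 148/163 = -1952 - 148/163 = -318324/163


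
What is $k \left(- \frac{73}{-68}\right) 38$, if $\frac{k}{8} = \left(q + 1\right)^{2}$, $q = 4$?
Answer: $\frac{138700}{17} \approx 8158.8$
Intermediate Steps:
$k = 200$ ($k = 8 \left(4 + 1\right)^{2} = 8 \cdot 5^{2} = 8 \cdot 25 = 200$)
$k \left(- \frac{73}{-68}\right) 38 = 200 \left(- \frac{73}{-68}\right) 38 = 200 \left(\left(-73\right) \left(- \frac{1}{68}\right)\right) 38 = 200 \cdot \frac{73}{68} \cdot 38 = \frac{3650}{17} \cdot 38 = \frac{138700}{17}$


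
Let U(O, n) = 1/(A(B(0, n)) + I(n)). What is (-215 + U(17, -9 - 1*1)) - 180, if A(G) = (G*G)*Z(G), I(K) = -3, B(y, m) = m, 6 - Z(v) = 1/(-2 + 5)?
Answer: -667942/1691 ≈ -395.00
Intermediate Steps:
Z(v) = 17/3 (Z(v) = 6 - 1/(-2 + 5) = 6 - 1/3 = 6 - 1*⅓ = 6 - ⅓ = 17/3)
A(G) = 17*G²/3 (A(G) = (G*G)*(17/3) = G²*(17/3) = 17*G²/3)
U(O, n) = 1/(-3 + 17*n²/3) (U(O, n) = 1/(17*n²/3 - 3) = 1/(-3 + 17*n²/3))
(-215 + U(17, -9 - 1*1)) - 180 = (-215 + 3/(-9 + 17*(-9 - 1*1)²)) - 180 = (-215 + 3/(-9 + 17*(-9 - 1)²)) - 180 = (-215 + 3/(-9 + 17*(-10)²)) - 180 = (-215 + 3/(-9 + 17*100)) - 180 = (-215 + 3/(-9 + 1700)) - 180 = (-215 + 3/1691) - 180 = -363562/1691 - 180 = -667942/1691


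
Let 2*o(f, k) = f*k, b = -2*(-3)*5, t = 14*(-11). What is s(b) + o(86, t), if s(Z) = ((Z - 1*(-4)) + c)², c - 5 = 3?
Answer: -4858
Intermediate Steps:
c = 8 (c = 5 + 3 = 8)
t = -154
b = 30 (b = 6*5 = 30)
s(Z) = (12 + Z)² (s(Z) = ((Z - 1*(-4)) + 8)² = ((Z + 4) + 8)² = ((4 + Z) + 8)² = (12 + Z)²)
o(f, k) = f*k/2 (o(f, k) = (f*k)/2 = f*k/2)
s(b) + o(86, t) = (12 + 30)² + (½)*86*(-154) = 42² - 6622 = 1764 - 6622 = -4858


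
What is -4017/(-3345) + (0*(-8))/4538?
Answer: 1339/1115 ≈ 1.2009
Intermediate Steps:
-4017/(-3345) + (0*(-8))/4538 = -4017*(-1/3345) + 0*(1/4538) = 1339/1115 + 0 = 1339/1115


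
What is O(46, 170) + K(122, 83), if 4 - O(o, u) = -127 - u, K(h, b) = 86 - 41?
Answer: 346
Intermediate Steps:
K(h, b) = 45
O(o, u) = 131 + u (O(o, u) = 4 - (-127 - u) = 4 + (127 + u) = 131 + u)
O(46, 170) + K(122, 83) = (131 + 170) + 45 = 301 + 45 = 346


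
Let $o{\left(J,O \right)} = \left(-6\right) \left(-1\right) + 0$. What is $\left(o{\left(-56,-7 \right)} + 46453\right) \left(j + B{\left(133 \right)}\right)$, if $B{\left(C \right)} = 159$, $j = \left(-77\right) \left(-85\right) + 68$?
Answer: $314620348$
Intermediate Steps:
$o{\left(J,O \right)} = 6$ ($o{\left(J,O \right)} = 6 + 0 = 6$)
$j = 6613$ ($j = 6545 + 68 = 6613$)
$\left(o{\left(-56,-7 \right)} + 46453\right) \left(j + B{\left(133 \right)}\right) = \left(6 + 46453\right) \left(6613 + 159\right) = 46459 \cdot 6772 = 314620348$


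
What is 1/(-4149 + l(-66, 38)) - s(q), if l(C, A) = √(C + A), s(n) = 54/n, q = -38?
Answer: 464705352/327070351 - 2*I*√7/17214229 ≈ 1.4208 - 3.0739e-7*I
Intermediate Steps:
l(C, A) = √(A + C)
1/(-4149 + l(-66, 38)) - s(q) = 1/(-4149 + √(38 - 66)) - 54/(-38) = 1/(-4149 + √(-28)) - 54*(-1)/38 = 1/(-4149 + 2*I*√7) - 1*(-27/19) = 1/(-4149 + 2*I*√7) + 27/19 = 27/19 + 1/(-4149 + 2*I*√7)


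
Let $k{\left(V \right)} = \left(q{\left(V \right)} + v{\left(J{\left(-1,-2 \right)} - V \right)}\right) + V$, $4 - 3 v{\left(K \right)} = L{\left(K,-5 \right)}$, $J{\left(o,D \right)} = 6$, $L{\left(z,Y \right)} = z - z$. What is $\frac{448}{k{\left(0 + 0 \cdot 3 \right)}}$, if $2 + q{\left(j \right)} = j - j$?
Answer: $-672$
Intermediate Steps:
$L{\left(z,Y \right)} = 0$
$v{\left(K \right)} = \frac{4}{3}$ ($v{\left(K \right)} = \frac{4}{3} - 0 = \frac{4}{3} + 0 = \frac{4}{3}$)
$q{\left(j \right)} = -2$ ($q{\left(j \right)} = -2 + \left(j - j\right) = -2 + 0 = -2$)
$k{\left(V \right)} = - \frac{2}{3} + V$ ($k{\left(V \right)} = \left(-2 + \frac{4}{3}\right) + V = - \frac{2}{3} + V$)
$\frac{448}{k{\left(0 + 0 \cdot 3 \right)}} = \frac{448}{- \frac{2}{3} + \left(0 + 0 \cdot 3\right)} = \frac{448}{- \frac{2}{3} + \left(0 + 0\right)} = \frac{448}{- \frac{2}{3} + 0} = \frac{448}{- \frac{2}{3}} = 448 \left(- \frac{3}{2}\right) = -672$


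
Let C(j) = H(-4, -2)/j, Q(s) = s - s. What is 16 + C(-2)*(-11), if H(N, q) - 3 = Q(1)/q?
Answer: 65/2 ≈ 32.500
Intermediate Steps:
Q(s) = 0
H(N, q) = 3 (H(N, q) = 3 + 0/q = 3 + 0 = 3)
C(j) = 3/j
16 + C(-2)*(-11) = 16 + (3/(-2))*(-11) = 16 + (3*(-½))*(-11) = 16 - 3/2*(-11) = 16 + 33/2 = 65/2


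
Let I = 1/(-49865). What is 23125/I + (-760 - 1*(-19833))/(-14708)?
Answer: -16960208481573/14708 ≈ -1.1531e+9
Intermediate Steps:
I = -1/49865 ≈ -2.0054e-5
23125/I + (-760 - 1*(-19833))/(-14708) = 23125/(-1/49865) + (-760 - 1*(-19833))/(-14708) = 23125*(-49865) + (-760 + 19833)*(-1/14708) = -1153128125 + 19073*(-1/14708) = -1153128125 - 19073/14708 = -16960208481573/14708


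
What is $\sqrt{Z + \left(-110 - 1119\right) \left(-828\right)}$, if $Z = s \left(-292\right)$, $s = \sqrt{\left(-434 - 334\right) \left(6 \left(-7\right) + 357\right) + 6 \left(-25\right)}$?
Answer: $2 \sqrt{254403 - 73 i \sqrt{242070}} \approx 1011.3 - 71.033 i$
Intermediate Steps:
$s = i \sqrt{242070}$ ($s = \sqrt{- 768 \left(-42 + 357\right) - 150} = \sqrt{\left(-768\right) 315 - 150} = \sqrt{-241920 - 150} = \sqrt{-242070} = i \sqrt{242070} \approx 492.01 i$)
$Z = - 292 i \sqrt{242070}$ ($Z = i \sqrt{242070} \left(-292\right) = - 292 i \sqrt{242070} \approx - 1.4367 \cdot 10^{5} i$)
$\sqrt{Z + \left(-110 - 1119\right) \left(-828\right)} = \sqrt{- 292 i \sqrt{242070} + \left(-110 - 1119\right) \left(-828\right)} = \sqrt{- 292 i \sqrt{242070} - -1017612} = \sqrt{- 292 i \sqrt{242070} + 1017612} = \sqrt{1017612 - 292 i \sqrt{242070}}$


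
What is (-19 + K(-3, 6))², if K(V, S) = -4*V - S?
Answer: 169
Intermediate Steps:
K(V, S) = -S - 4*V
(-19 + K(-3, 6))² = (-19 + (-1*6 - 4*(-3)))² = (-19 + (-6 + 12))² = (-19 + 6)² = (-13)² = 169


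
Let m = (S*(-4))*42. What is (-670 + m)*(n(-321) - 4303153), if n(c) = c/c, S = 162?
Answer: 119997696672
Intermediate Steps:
n(c) = 1
m = -27216 (m = (162*(-4))*42 = -648*42 = -27216)
(-670 + m)*(n(-321) - 4303153) = (-670 - 27216)*(1 - 4303153) = -27886*(-4303152) = 119997696672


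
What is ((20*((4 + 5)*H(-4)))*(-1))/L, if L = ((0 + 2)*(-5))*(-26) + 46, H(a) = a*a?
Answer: -160/17 ≈ -9.4118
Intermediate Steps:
H(a) = a²
L = 306 (L = (2*(-5))*(-26) + 46 = -10*(-26) + 46 = 260 + 46 = 306)
((20*((4 + 5)*H(-4)))*(-1))/L = ((20*((4 + 5)*(-4)²))*(-1))/306 = ((20*(9*16))*(-1))*(1/306) = ((20*144)*(-1))*(1/306) = (2880*(-1))*(1/306) = -2880*1/306 = -160/17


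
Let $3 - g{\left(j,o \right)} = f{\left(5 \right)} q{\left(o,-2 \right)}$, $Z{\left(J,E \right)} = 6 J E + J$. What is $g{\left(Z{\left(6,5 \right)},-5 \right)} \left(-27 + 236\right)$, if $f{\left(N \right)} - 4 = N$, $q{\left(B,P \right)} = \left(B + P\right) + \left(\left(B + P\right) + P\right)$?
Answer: $30723$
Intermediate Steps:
$Z{\left(J,E \right)} = J + 6 E J$ ($Z{\left(J,E \right)} = 6 E J + J = J + 6 E J$)
$q{\left(B,P \right)} = 2 B + 3 P$ ($q{\left(B,P \right)} = \left(B + P\right) + \left(B + 2 P\right) = 2 B + 3 P$)
$f{\left(N \right)} = 4 + N$
$g{\left(j,o \right)} = 57 - 18 o$ ($g{\left(j,o \right)} = 3 - \left(4 + 5\right) \left(2 o + 3 \left(-2\right)\right) = 3 - 9 \left(2 o - 6\right) = 3 - 9 \left(-6 + 2 o\right) = 3 - \left(-54 + 18 o\right) = 57 - 18 o$)
$g{\left(Z{\left(6,5 \right)},-5 \right)} \left(-27 + 236\right) = \left(57 - -90\right) \left(-27 + 236\right) = \left(57 + 90\right) 209 = 147 \cdot 209 = 30723$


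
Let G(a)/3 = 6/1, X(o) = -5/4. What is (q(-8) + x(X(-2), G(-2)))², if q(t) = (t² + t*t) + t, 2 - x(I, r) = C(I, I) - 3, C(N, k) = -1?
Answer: 15876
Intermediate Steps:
X(o) = -5/4 (X(o) = -5*¼ = -5/4)
G(a) = 18 (G(a) = 3*(6/1) = 3*(6*1) = 3*6 = 18)
x(I, r) = 6 (x(I, r) = 2 - (-1 - 3) = 2 - 1*(-4) = 2 + 4 = 6)
q(t) = t + 2*t² (q(t) = (t² + t²) + t = 2*t² + t = t + 2*t²)
(q(-8) + x(X(-2), G(-2)))² = (-8*(1 + 2*(-8)) + 6)² = (-8*(1 - 16) + 6)² = (-8*(-15) + 6)² = (120 + 6)² = 126² = 15876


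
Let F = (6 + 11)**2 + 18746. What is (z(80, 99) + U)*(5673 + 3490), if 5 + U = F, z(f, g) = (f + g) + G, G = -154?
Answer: 174600965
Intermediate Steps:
z(f, g) = -154 + f + g (z(f, g) = (f + g) - 154 = -154 + f + g)
F = 19035 (F = 17**2 + 18746 = 289 + 18746 = 19035)
U = 19030 (U = -5 + 19035 = 19030)
(z(80, 99) + U)*(5673 + 3490) = ((-154 + 80 + 99) + 19030)*(5673 + 3490) = (25 + 19030)*9163 = 19055*9163 = 174600965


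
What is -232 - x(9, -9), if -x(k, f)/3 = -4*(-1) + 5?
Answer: -205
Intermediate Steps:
x(k, f) = -27 (x(k, f) = -3*(-4*(-1) + 5) = -3*(4 + 5) = -3*9 = -27)
-232 - x(9, -9) = -232 - 1*(-27) = -232 + 27 = -205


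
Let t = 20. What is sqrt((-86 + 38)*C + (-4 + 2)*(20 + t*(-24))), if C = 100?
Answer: 2*I*sqrt(970) ≈ 62.29*I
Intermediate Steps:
sqrt((-86 + 38)*C + (-4 + 2)*(20 + t*(-24))) = sqrt((-86 + 38)*100 + (-4 + 2)*(20 + 20*(-24))) = sqrt(-48*100 - 2*(20 - 480)) = sqrt(-4800 - 2*(-460)) = sqrt(-4800 + 920) = sqrt(-3880) = 2*I*sqrt(970)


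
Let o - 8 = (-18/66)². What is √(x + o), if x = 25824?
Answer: √3125681/11 ≈ 160.72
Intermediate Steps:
o = 977/121 (o = 8 + (-18/66)² = 8 + (-18*1/66)² = 8 + (-3/11)² = 8 + 9/121 = 977/121 ≈ 8.0744)
√(x + o) = √(25824 + 977/121) = √(3125681/121) = √3125681/11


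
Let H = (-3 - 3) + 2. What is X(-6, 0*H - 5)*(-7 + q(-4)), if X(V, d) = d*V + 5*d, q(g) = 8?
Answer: 5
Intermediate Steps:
H = -4 (H = -6 + 2 = -4)
X(V, d) = 5*d + V*d (X(V, d) = V*d + 5*d = 5*d + V*d)
X(-6, 0*H - 5)*(-7 + q(-4)) = ((0*(-4) - 5)*(5 - 6))*(-7 + 8) = ((0 - 5)*(-1))*1 = -5*(-1)*1 = 5*1 = 5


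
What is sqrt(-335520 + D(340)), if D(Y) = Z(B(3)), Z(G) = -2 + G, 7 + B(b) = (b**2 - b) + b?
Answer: 12*I*sqrt(2330) ≈ 579.24*I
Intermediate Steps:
B(b) = -7 + b**2 (B(b) = -7 + ((b**2 - b) + b) = -7 + b**2)
D(Y) = 0 (D(Y) = -2 + (-7 + 3**2) = -2 + (-7 + 9) = -2 + 2 = 0)
sqrt(-335520 + D(340)) = sqrt(-335520 + 0) = sqrt(-335520) = 12*I*sqrt(2330)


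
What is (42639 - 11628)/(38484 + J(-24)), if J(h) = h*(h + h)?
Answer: 10337/13212 ≈ 0.78239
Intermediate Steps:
J(h) = 2*h² (J(h) = h*(2*h) = 2*h²)
(42639 - 11628)/(38484 + J(-24)) = (42639 - 11628)/(38484 + 2*(-24)²) = 31011/(38484 + 2*576) = 31011/(38484 + 1152) = 31011/39636 = 31011*(1/39636) = 10337/13212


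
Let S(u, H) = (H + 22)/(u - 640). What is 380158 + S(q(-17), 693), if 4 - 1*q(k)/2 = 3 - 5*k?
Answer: 307166949/808 ≈ 3.8016e+5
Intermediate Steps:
q(k) = 2 + 10*k (q(k) = 8 - 2*(3 - 5*k) = 8 + (-6 + 10*k) = 2 + 10*k)
S(u, H) = (22 + H)/(-640 + u)
380158 + S(q(-17), 693) = 380158 + (22 + 693)/(-640 + (2 + 10*(-17))) = 380158 + 715/(-640 + (2 - 170)) = 380158 + 715/(-640 - 168) = 380158 + 715/(-808) = 380158 - 1/808*715 = 380158 - 715/808 = 307166949/808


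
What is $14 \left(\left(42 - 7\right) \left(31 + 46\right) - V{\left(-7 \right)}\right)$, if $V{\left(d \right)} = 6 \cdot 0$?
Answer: $37730$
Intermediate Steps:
$V{\left(d \right)} = 0$
$14 \left(\left(42 - 7\right) \left(31 + 46\right) - V{\left(-7 \right)}\right) = 14 \left(\left(42 - 7\right) \left(31 + 46\right) - 0\right) = 14 \left(35 \cdot 77 + 0\right) = 14 \left(2695 + 0\right) = 14 \cdot 2695 = 37730$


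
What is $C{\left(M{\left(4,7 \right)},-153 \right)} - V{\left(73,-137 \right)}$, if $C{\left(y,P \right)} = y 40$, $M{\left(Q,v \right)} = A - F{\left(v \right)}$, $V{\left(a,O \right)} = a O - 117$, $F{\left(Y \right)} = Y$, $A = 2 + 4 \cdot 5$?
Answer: $10718$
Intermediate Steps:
$A = 22$ ($A = 2 + 20 = 22$)
$V{\left(a,O \right)} = -117 + O a$ ($V{\left(a,O \right)} = O a - 117 = -117 + O a$)
$M{\left(Q,v \right)} = 22 - v$
$C{\left(y,P \right)} = 40 y$
$C{\left(M{\left(4,7 \right)},-153 \right)} - V{\left(73,-137 \right)} = 40 \left(22 - 7\right) - \left(-117 - 10001\right) = 40 \cdot 15 - -10118 = 600 + 10118 = 10718$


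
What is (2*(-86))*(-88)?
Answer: 15136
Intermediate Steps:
(2*(-86))*(-88) = -172*(-88) = 15136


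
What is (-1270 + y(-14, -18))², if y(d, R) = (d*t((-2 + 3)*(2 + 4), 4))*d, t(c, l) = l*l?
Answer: 3481956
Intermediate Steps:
t(c, l) = l²
y(d, R) = 16*d² (y(d, R) = (d*4²)*d = (d*16)*d = (16*d)*d = 16*d²)
(-1270 + y(-14, -18))² = (-1270 + 16*(-14)²)² = (-1270 + 16*196)² = (-1270 + 3136)² = 1866² = 3481956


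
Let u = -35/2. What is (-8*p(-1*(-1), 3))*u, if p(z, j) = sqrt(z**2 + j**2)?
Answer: 140*sqrt(10) ≈ 442.72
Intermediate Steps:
p(z, j) = sqrt(j**2 + z**2)
u = -35/2 (u = -35*1/2 = -35/2 ≈ -17.500)
(-8*p(-1*(-1), 3))*u = -8*sqrt(3**2 + (-1*(-1))**2)*(-35/2) = -8*sqrt(9 + 1**2)*(-35/2) = -8*sqrt(9 + 1)*(-35/2) = -8*sqrt(10)*(-35/2) = 140*sqrt(10)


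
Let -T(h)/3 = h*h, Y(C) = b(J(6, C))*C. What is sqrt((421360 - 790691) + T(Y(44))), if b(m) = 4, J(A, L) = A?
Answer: I*sqrt(462259) ≈ 679.9*I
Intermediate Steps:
Y(C) = 4*C
T(h) = -3*h**2 (T(h) = -3*h*h = -3*h**2)
sqrt((421360 - 790691) + T(Y(44))) = sqrt((421360 - 790691) - 3*(4*44)**2) = sqrt(-369331 - 3*176**2) = sqrt(-369331 - 3*30976) = sqrt(-369331 - 92928) = sqrt(-462259) = I*sqrt(462259)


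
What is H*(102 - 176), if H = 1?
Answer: -74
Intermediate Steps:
H*(102 - 176) = 1*(102 - 176) = 1*(-74) = -74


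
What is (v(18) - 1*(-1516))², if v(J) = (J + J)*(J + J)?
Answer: 7907344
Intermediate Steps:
v(J) = 4*J² (v(J) = (2*J)*(2*J) = 4*J²)
(v(18) - 1*(-1516))² = (4*18² - 1*(-1516))² = (4*324 + 1516)² = (1296 + 1516)² = 2812² = 7907344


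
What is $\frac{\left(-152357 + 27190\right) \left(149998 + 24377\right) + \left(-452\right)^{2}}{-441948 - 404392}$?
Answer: $\frac{21825791321}{846340} \approx 25788.0$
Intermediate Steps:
$\frac{\left(-152357 + 27190\right) \left(149998 + 24377\right) + \left(-452\right)^{2}}{-441948 - 404392} = \frac{\left(-125167\right) 174375 + 204304}{-846340} = \left(-21825995625 + 204304\right) \left(- \frac{1}{846340}\right) = \left(-21825791321\right) \left(- \frac{1}{846340}\right) = \frac{21825791321}{846340}$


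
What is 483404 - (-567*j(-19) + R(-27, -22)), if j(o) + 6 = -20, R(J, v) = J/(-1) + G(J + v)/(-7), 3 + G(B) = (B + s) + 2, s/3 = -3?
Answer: 3280386/7 ≈ 4.6863e+5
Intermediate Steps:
s = -9 (s = 3*(-3) = -9)
G(B) = -10 + B (G(B) = -3 + ((B - 9) + 2) = -3 + ((-9 + B) + 2) = -3 + (-7 + B) = -10 + B)
R(J, v) = 10/7 - 8*J/7 - v/7 (R(J, v) = J/(-1) + (-10 + (J + v))/(-7) = J*(-1) + (-10 + J + v)*(-⅐) = -J + (10/7 - J/7 - v/7) = 10/7 - 8*J/7 - v/7)
j(o) = -26 (j(o) = -6 - 20 = -26)
483404 - (-567*j(-19) + R(-27, -22)) = 483404 - (-567*(-26) + (10/7 - 8/7*(-27) - ⅐*(-22))) = 483404 - (14742 + (10/7 + 216/7 + 22/7)) = 483404 - (14742 + 248/7) = 483404 - 1*103442/7 = 483404 - 103442/7 = 3280386/7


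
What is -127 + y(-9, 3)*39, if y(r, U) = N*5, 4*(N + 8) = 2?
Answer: -3179/2 ≈ -1589.5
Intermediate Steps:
N = -15/2 (N = -8 + (1/4)*2 = -8 + 1/2 = -15/2 ≈ -7.5000)
y(r, U) = -75/2 (y(r, U) = -15/2*5 = -75/2)
-127 + y(-9, 3)*39 = -127 - 75/2*39 = -127 - 2925/2 = -3179/2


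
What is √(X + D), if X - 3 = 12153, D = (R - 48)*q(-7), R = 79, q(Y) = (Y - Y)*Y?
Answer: 2*√3039 ≈ 110.25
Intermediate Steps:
q(Y) = 0 (q(Y) = 0*Y = 0)
D = 0 (D = (79 - 48)*0 = 31*0 = 0)
X = 12156 (X = 3 + 12153 = 12156)
√(X + D) = √(12156 + 0) = √12156 = 2*√3039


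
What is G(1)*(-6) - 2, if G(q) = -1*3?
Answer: 16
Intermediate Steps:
G(q) = -3
G(1)*(-6) - 2 = -3*(-6) - 2 = 18 - 2 = 16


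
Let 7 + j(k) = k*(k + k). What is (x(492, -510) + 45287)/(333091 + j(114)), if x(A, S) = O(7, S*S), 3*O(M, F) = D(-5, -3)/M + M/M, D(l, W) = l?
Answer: 951029/7540596 ≈ 0.12612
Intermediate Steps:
O(M, F) = ⅓ - 5/(3*M) (O(M, F) = (-5/M + M/M)/3 = (-5/M + 1)/3 = (1 - 5/M)/3 = ⅓ - 5/(3*M))
x(A, S) = 2/21 (x(A, S) = (⅓)*(-5 + 7)/7 = (⅓)*(⅐)*2 = 2/21)
j(k) = -7 + 2*k² (j(k) = -7 + k*(k + k) = -7 + k*(2*k) = -7 + 2*k²)
(x(492, -510) + 45287)/(333091 + j(114)) = (2/21 + 45287)/(333091 + (-7 + 2*114²)) = 951029/(21*(333091 + (-7 + 2*12996))) = 951029/(21*(333091 + (-7 + 25992))) = 951029/(21*(333091 + 25985)) = (951029/21)/359076 = (951029/21)*(1/359076) = 951029/7540596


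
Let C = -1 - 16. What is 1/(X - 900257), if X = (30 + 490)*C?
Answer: -1/909097 ≈ -1.1000e-6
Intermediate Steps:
C = -17
X = -8840 (X = (30 + 490)*(-17) = 520*(-17) = -8840)
1/(X - 900257) = 1/(-8840 - 900257) = 1/(-909097) = -1/909097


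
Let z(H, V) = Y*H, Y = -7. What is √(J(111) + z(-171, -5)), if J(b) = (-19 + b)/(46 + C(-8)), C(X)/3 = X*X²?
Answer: √664330655/745 ≈ 34.597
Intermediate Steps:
C(X) = 3*X³ (C(X) = 3*(X*X²) = 3*X³)
z(H, V) = -7*H
J(b) = 19/1490 - b/1490 (J(b) = (-19 + b)/(46 + 3*(-8)³) = (-19 + b)/(46 + 3*(-512)) = (-19 + b)/(46 - 1536) = (-19 + b)/(-1490) = (-19 + b)*(-1/1490) = 19/1490 - b/1490)
√(J(111) + z(-171, -5)) = √((19/1490 - 1/1490*111) - 7*(-171)) = √((19/1490 - 111/1490) + 1197) = √(-46/745 + 1197) = √(891719/745) = √664330655/745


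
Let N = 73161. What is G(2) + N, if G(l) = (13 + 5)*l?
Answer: 73197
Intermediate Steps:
G(l) = 18*l
G(2) + N = 18*2 + 73161 = 36 + 73161 = 73197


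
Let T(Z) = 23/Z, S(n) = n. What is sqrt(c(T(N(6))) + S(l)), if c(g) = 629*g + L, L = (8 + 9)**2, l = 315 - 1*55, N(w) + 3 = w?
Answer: sqrt(48342)/3 ≈ 73.289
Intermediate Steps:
N(w) = -3 + w
l = 260 (l = 315 - 55 = 260)
L = 289 (L = 17**2 = 289)
c(g) = 289 + 629*g (c(g) = 629*g + 289 = 289 + 629*g)
sqrt(c(T(N(6))) + S(l)) = sqrt((289 + 629*(23/(-3 + 6))) + 260) = sqrt((289 + 629*(23/3)) + 260) = sqrt((289 + 14467/3) + 260) = sqrt(15334/3 + 260) = sqrt(16114/3) = sqrt(48342)/3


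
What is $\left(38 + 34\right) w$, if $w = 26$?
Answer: $1872$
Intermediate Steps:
$\left(38 + 34\right) w = \left(38 + 34\right) 26 = 72 \cdot 26 = 1872$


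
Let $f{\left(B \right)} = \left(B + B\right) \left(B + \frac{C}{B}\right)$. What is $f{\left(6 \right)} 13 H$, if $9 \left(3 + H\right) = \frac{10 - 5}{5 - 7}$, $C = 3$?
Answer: $- \frac{9971}{3} \approx -3323.7$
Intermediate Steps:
$H = - \frac{59}{18}$ ($H = -3 + \frac{\left(10 - 5\right) \frac{1}{5 - 7}}{9} = -3 + \frac{5 \frac{1}{-2}}{9} = -3 + \frac{5 \left(- \frac{1}{2}\right)}{9} = -3 + \frac{1}{9} \left(- \frac{5}{2}\right) = -3 - \frac{5}{18} = - \frac{59}{18} \approx -3.2778$)
$f{\left(B \right)} = 2 B \left(B + \frac{3}{B}\right)$ ($f{\left(B \right)} = \left(B + B\right) \left(B + \frac{3}{B}\right) = 2 B \left(B + \frac{3}{B}\right)$)
$f{\left(6 \right)} 13 H = \left(6 + 2 \cdot 6^{2}\right) 13 \left(- \frac{59}{18}\right) = \left(6 + 2 \cdot 36\right) 13 \left(- \frac{59}{18}\right) = \left(6 + 72\right) 13 \left(- \frac{59}{18}\right) = 78 \cdot 13 \left(- \frac{59}{18}\right) = 1014 \left(- \frac{59}{18}\right) = - \frac{9971}{3}$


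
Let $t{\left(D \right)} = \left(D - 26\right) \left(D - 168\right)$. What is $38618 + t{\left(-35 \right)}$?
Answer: $51001$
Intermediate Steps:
$t{\left(D \right)} = \left(-168 + D\right) \left(-26 + D\right)$ ($t{\left(D \right)} = \left(-26 + D\right) \left(-168 + D\right) = \left(-168 + D\right) \left(-26 + D\right)$)
$38618 + t{\left(-35 \right)} = 38618 + \left(4368 + \left(-35\right)^{2} - -6790\right) = 38618 + \left(4368 + 1225 + 6790\right) = 38618 + 12383 = 51001$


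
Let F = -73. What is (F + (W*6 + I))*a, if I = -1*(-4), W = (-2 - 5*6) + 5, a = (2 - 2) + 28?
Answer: -6468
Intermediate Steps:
a = 28 (a = 0 + 28 = 28)
W = -27 (W = (-2 - 30) + 5 = -32 + 5 = -27)
I = 4
(F + (W*6 + I))*a = (-73 + (-27*6 + 4))*28 = (-73 + (-162 + 4))*28 = (-73 - 158)*28 = -231*28 = -6468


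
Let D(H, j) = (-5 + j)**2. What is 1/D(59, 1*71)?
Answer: 1/4356 ≈ 0.00022957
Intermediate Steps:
1/D(59, 1*71) = 1/((-5 + 1*71)**2) = 1/((-5 + 71)**2) = 1/(66**2) = 1/4356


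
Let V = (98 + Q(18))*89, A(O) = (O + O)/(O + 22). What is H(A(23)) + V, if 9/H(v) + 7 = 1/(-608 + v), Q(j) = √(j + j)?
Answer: 1769899382/191243 ≈ 9254.7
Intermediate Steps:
A(O) = 2*O/(22 + O) (A(O) = (2*O)/(22 + O) = 2*O/(22 + O))
Q(j) = √2*√j (Q(j) = √(2*j) = √2*√j)
H(v) = 9/(-7 + 1/(-608 + v))
V = 9256 (V = (98 + √2*√18)*89 = (98 + √2*(3*√2))*89 = (98 + 6)*89 = 104*89 = 9256)
H(A(23)) + V = 9*(608 - 2*23/(22 + 23))/(-4257 + 7*(2*23/(22 + 23))) + 9256 = 9*(608 - 2*23/45)/(-4257 + 7*(2*23/45)) + 9256 = 9*(608 - 2*23/45)/(-4257 + 7*(2*23*(1/45))) + 9256 = 9*(608 - 1*46/45)/(-4257 + 7*(46/45)) + 9256 = 9*(608 - 46/45)/(-4257 + 322/45) + 9256 = 9*(27314/45)/(-191243/45) + 9256 = 9*(-45/191243)*(27314/45) + 9256 = -245826/191243 + 9256 = 1769899382/191243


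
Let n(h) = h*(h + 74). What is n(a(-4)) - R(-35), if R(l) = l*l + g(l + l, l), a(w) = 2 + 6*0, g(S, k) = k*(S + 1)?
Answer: -3488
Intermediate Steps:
g(S, k) = k*(1 + S)
a(w) = 2 (a(w) = 2 + 0 = 2)
n(h) = h*(74 + h)
R(l) = l² + l*(1 + 2*l) (R(l) = l*l + l*(1 + (l + l)) = l² + l*(1 + 2*l))
n(a(-4)) - R(-35) = 2*(74 + 2) - (-35)*(1 + 3*(-35)) = 2*76 - (-35)*(1 - 105) = 152 - (-35)*(-104) = 152 - 1*3640 = 152 - 3640 = -3488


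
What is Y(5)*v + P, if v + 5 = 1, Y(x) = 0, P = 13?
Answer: 13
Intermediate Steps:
v = -4 (v = -5 + 1 = -4)
Y(5)*v + P = 0*(-4) + 13 = 0 + 13 = 13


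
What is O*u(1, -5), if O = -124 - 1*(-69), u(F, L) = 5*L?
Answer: 1375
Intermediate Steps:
O = -55 (O = -124 + 69 = -55)
O*u(1, -5) = -275*(-5) = -55*(-25) = 1375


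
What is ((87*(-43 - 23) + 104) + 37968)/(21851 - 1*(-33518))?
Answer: 32330/55369 ≈ 0.58390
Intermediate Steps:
((87*(-43 - 23) + 104) + 37968)/(21851 - 1*(-33518)) = ((87*(-66) + 104) + 37968)/(21851 + 33518) = ((-5742 + 104) + 37968)/55369 = (-5638 + 37968)*(1/55369) = 32330*(1/55369) = 32330/55369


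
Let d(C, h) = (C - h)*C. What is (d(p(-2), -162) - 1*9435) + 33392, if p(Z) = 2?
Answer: 24285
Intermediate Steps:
d(C, h) = C*(C - h)
(d(p(-2), -162) - 1*9435) + 33392 = (2*(2 - 1*(-162)) - 1*9435) + 33392 = (2*(2 + 162) - 9435) + 33392 = (2*164 - 9435) + 33392 = (328 - 9435) + 33392 = -9107 + 33392 = 24285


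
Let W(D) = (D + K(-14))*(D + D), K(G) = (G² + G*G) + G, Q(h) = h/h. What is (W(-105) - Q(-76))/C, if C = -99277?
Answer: 57331/99277 ≈ 0.57749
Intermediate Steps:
Q(h) = 1
K(G) = G + 2*G² (K(G) = (G² + G²) + G = 2*G² + G = G + 2*G²)
W(D) = 2*D*(378 + D) (W(D) = (D - 14*(1 + 2*(-14)))*(D + D) = (D - 14*(1 - 28))*(2*D) = (D - 14*(-27))*(2*D) = (D + 378)*(2*D) = (378 + D)*(2*D) = 2*D*(378 + D))
(W(-105) - Q(-76))/C = (2*(-105)*(378 - 105) - 1*1)/(-99277) = (2*(-105)*273 - 1)*(-1/99277) = (-57330 - 1)*(-1/99277) = -57331*(-1/99277) = 57331/99277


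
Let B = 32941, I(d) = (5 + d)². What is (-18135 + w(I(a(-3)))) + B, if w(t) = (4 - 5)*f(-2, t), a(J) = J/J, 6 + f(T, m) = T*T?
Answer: 14808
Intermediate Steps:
f(T, m) = -6 + T² (f(T, m) = -6 + T*T = -6 + T²)
a(J) = 1
w(t) = 2 (w(t) = (4 - 5)*(-6 + (-2)²) = -(-6 + 4) = -1*(-2) = 2)
(-18135 + w(I(a(-3)))) + B = (-18135 + 2) + 32941 = -18133 + 32941 = 14808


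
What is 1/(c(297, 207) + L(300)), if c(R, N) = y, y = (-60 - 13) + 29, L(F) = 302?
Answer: 1/258 ≈ 0.0038760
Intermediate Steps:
y = -44 (y = -73 + 29 = -44)
c(R, N) = -44
1/(c(297, 207) + L(300)) = 1/(-44 + 302) = 1/258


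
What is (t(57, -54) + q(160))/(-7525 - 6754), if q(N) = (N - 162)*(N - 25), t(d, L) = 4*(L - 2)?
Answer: 494/14279 ≈ 0.034596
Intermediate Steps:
t(d, L) = -8 + 4*L (t(d, L) = 4*(-2 + L) = -8 + 4*L)
q(N) = (-162 + N)*(-25 + N)
(t(57, -54) + q(160))/(-7525 - 6754) = ((-8 + 4*(-54)) + (4050 + 160² - 187*160))/(-7525 - 6754) = ((-8 - 216) + (4050 + 25600 - 29920))/(-14279) = (-224 - 270)*(-1/14279) = -494*(-1/14279) = 494/14279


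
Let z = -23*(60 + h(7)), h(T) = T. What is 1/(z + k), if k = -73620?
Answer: -1/75161 ≈ -1.3305e-5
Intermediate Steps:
z = -1541 (z = -23*(60 + 7) = -23*67 = -1541)
1/(z + k) = 1/(-1541 - 73620) = 1/(-75161) = -1/75161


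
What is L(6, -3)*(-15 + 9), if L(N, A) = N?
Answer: -36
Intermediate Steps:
L(6, -3)*(-15 + 9) = 6*(-15 + 9) = 6*(-6) = -36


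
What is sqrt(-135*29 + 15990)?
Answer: 5*sqrt(483) ≈ 109.89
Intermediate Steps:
sqrt(-135*29 + 15990) = sqrt(-3915 + 15990) = sqrt(12075) = 5*sqrt(483)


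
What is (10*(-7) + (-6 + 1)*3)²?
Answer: 7225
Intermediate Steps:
(10*(-7) + (-6 + 1)*3)² = (-70 - 5*3)² = (-70 - 15)² = (-85)² = 7225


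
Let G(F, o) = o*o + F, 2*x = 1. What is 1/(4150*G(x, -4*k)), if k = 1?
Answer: 1/68475 ≈ 1.4604e-5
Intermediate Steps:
x = ½ (x = (½)*1 = ½ ≈ 0.50000)
G(F, o) = F + o² (G(F, o) = o² + F = F + o²)
1/(4150*G(x, -4*k)) = 1/(4150*(½ + (-4*1)²)) = 1/(4150*(½ + (-4)²)) = 1/(4150*(½ + 16)) = 1/(4150*(33/2)) = 1/68475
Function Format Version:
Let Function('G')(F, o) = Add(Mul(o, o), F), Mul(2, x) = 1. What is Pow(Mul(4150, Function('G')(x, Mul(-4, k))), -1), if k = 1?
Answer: Rational(1, 68475) ≈ 1.4604e-5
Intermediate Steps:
x = Rational(1, 2) (x = Mul(Rational(1, 2), 1) = Rational(1, 2) ≈ 0.50000)
Function('G')(F, o) = Add(F, Pow(o, 2)) (Function('G')(F, o) = Add(Pow(o, 2), F) = Add(F, Pow(o, 2)))
Pow(Mul(4150, Function('G')(x, Mul(-4, k))), -1) = Pow(Mul(4150, Add(Rational(1, 2), Pow(Mul(-4, 1), 2))), -1) = Pow(Mul(4150, Add(Rational(1, 2), Pow(-4, 2))), -1) = Pow(Mul(4150, Add(Rational(1, 2), 16)), -1) = Pow(Mul(4150, Rational(33, 2)), -1) = Pow(68475, -1) = Rational(1, 68475)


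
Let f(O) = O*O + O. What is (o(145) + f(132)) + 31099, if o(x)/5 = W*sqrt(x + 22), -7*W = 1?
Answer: 48655 - 5*sqrt(167)/7 ≈ 48646.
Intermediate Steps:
W = -1/7 (W = -1/7*1 = -1/7 ≈ -0.14286)
f(O) = O + O**2 (f(O) = O**2 + O = O + O**2)
o(x) = -5*sqrt(22 + x)/7 (o(x) = 5*(-sqrt(x + 22)/7) = 5*(-sqrt(22 + x)/7) = -5*sqrt(22 + x)/7)
(o(145) + f(132)) + 31099 = (-5*sqrt(22 + 145)/7 + 132*(1 + 132)) + 31099 = (-5*sqrt(167)/7 + 132*133) + 31099 = (-5*sqrt(167)/7 + 17556) + 31099 = (17556 - 5*sqrt(167)/7) + 31099 = 48655 - 5*sqrt(167)/7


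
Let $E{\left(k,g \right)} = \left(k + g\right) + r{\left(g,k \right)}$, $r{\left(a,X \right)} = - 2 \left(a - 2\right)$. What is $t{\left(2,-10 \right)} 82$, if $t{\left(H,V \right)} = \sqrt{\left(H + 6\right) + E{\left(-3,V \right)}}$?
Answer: $82 \sqrt{19} \approx 357.43$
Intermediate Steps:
$r{\left(a,X \right)} = 4 - 2 a$ ($r{\left(a,X \right)} = - 2 \left(-2 + a\right) = 4 - 2 a$)
$E{\left(k,g \right)} = 4 + k - g$ ($E{\left(k,g \right)} = \left(k + g\right) - \left(-4 + 2 g\right) = \left(g + k\right) - \left(-4 + 2 g\right) = 4 + k - g$)
$t{\left(H,V \right)} = \sqrt{7 + H - V}$ ($t{\left(H,V \right)} = \sqrt{\left(H + 6\right) - \left(-1 + V\right)} = \sqrt{\left(6 + H\right) - \left(-1 + V\right)} = \sqrt{7 + H - V}$)
$t{\left(2,-10 \right)} 82 = \sqrt{7 + 2 - -10} \cdot 82 = \sqrt{7 + 2 + 10} \cdot 82 = \sqrt{19} \cdot 82 = 82 \sqrt{19}$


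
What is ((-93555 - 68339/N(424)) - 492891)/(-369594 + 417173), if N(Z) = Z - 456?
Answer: -18697933/1522528 ≈ -12.281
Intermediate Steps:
N(Z) = -456 + Z
((-93555 - 68339/N(424)) - 492891)/(-369594 + 417173) = ((-93555 - 68339/(-456 + 424)) - 492891)/(-369594 + 417173) = ((-93555 - 68339/(-32)) - 492891)/47579 = ((-93555 - 68339*(-1)/32) - 492891)*(1/47579) = ((-93555 - 1*(-68339/32)) - 492891)*(1/47579) = ((-93555 + 68339/32) - 492891)*(1/47579) = (-2925421/32 - 492891)*(1/47579) = -18697933/32*1/47579 = -18697933/1522528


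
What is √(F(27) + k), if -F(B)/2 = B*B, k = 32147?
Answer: √30689 ≈ 175.18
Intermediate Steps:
F(B) = -2*B² (F(B) = -2*B*B = -2*B²)
√(F(27) + k) = √(-2*27² + 32147) = √(-2*729 + 32147) = √(-1458 + 32147) = √30689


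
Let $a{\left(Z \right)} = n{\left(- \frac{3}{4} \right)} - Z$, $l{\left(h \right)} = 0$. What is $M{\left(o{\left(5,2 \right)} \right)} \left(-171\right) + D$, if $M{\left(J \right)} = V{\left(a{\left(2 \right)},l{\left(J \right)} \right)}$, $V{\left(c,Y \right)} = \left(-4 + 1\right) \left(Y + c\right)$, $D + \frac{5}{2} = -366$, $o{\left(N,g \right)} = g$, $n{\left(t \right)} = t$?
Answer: $- \frac{7117}{4} \approx -1779.3$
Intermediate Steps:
$D = - \frac{737}{2}$ ($D = - \frac{5}{2} - 366 = - \frac{737}{2} \approx -368.5$)
$a{\left(Z \right)} = - \frac{3}{4} - Z$
$V{\left(c,Y \right)} = - 3 Y - 3 c$ ($V{\left(c,Y \right)} = - 3 \left(Y + c\right) = - 3 Y - 3 c$)
$M{\left(J \right)} = \frac{33}{4}$ ($M{\left(J \right)} = \left(-3\right) 0 - 3 \left(- \frac{3}{4} - 2\right) = 0 - 3 \left(- \frac{3}{4} - 2\right) = 0 - - \frac{33}{4} = 0 + \frac{33}{4} = \frac{33}{4}$)
$M{\left(o{\left(5,2 \right)} \right)} \left(-171\right) + D = \frac{33}{4} \left(-171\right) - \frac{737}{2} = - \frac{5643}{4} - \frac{737}{2} = - \frac{7117}{4}$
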